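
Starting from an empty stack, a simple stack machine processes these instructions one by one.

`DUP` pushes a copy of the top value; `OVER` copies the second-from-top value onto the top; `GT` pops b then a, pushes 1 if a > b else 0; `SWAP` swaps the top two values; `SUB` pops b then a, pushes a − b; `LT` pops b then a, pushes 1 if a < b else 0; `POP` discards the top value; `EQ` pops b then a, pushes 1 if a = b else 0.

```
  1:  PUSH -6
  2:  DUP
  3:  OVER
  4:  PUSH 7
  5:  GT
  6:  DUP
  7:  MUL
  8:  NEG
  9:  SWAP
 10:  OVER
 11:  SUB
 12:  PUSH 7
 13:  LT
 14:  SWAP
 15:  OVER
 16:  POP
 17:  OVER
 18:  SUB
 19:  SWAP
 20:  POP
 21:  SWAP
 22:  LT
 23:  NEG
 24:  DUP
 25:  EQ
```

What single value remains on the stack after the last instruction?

1

PUSH -6 → [-6]
DUP     → [-6, -6]
OVER    → [-6, -6, -6]
PUSH 7  → [-6, -6, -6, 7]
GT      → [-6, -6, 0]
DUP     → [-6, -6, 0, 0]
MUL     → [-6, -6, 0]
NEG     → [-6, -6, 0]
SWAP    → [-6, 0, -6]
OVER    → [-6, 0, -6, 0]
SUB     → [-6, 0, -6]
PUSH 7  → [-6, 0, -6, 7]
LT      → [-6, 0, 1]
SWAP    → [-6, 1, 0]
OVER    → [-6, 1, 0, 1]
POP     → [-6, 1, 0]
OVER    → [-6, 1, 0, 1]
SUB     → [-6, 1, -1]
SWAP    → [-6, -1, 1]
POP     → [-6, -1]
SWAP    → [-1, -6]
LT      → [0]
NEG     → [0]
DUP     → [0, 0]
EQ      → [1]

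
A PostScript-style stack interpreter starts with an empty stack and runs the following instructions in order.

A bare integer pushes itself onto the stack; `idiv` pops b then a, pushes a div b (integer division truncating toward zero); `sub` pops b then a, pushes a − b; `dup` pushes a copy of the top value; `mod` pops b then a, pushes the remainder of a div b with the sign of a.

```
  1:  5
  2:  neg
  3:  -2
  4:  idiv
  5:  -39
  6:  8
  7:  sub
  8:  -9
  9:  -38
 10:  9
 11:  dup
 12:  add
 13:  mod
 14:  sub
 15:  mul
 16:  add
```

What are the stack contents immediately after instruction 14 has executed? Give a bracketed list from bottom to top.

5    : 5
neg  : -5
-2   : -5 -2
idiv : 2
-39  : 2 -39
8    : 2 -39 8
sub  : 2 -47
-9   : 2 -47 -9
-38  : 2 -47 -9 -38
9    : 2 -47 -9 -38 9
dup  : 2 -47 -9 -38 9 9
add  : 2 -47 -9 -38 18
mod  : 2 -47 -9 -2
sub  : 2 -47 -7

[2, -47, -7]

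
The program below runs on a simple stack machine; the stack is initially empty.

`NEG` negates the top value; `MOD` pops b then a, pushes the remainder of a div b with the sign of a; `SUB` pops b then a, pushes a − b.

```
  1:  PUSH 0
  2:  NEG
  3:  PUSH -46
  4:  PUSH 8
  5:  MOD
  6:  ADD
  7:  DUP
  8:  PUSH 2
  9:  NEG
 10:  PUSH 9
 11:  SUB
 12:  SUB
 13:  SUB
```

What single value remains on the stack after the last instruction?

PUSH 0    0
NEG       0
PUSH -46  0 -46
PUSH 8    0 -46 8
MOD       0 -6
ADD       -6
DUP       -6 -6
PUSH 2    -6 -6 2
NEG       -6 -6 -2
PUSH 9    -6 -6 -2 9
SUB       -6 -6 -11
SUB       -6 5
SUB       -11

-11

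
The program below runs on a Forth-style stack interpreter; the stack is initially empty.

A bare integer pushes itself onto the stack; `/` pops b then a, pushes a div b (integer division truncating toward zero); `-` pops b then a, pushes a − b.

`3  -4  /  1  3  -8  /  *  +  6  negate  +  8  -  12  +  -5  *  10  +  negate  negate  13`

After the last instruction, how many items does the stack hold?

2

3       3
-4      3 -4
/       0
1       0 1
3       0 1 3
-8      0 1 3 -8
/       0 1 0
*       0 0
+       0
6       0 6
negate  0 -6
+       -6
8       -6 8
-       -14
12      -14 12
+       -2
-5      -2 -5
*       10
10      10 10
+       20
negate  -20
negate  20
13      20 13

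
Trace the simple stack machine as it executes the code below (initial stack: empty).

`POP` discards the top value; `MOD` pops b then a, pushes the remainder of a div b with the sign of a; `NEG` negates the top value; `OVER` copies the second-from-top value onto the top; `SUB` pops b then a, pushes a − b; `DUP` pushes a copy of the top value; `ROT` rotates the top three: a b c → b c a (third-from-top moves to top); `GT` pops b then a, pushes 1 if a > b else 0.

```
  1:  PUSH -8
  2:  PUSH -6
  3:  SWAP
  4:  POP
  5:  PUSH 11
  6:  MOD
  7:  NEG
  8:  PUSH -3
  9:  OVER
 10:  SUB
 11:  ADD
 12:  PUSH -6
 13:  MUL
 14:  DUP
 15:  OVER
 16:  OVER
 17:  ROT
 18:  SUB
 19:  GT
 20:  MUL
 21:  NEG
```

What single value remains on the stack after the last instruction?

PUSH -8 : [-8]
PUSH -6 : [-8, -6]
SWAP    : [-6, -8]
POP     : [-6]
PUSH 11 : [-6, 11]
MOD     : [-6]
NEG     : [6]
PUSH -3 : [6, -3]
OVER    : [6, -3, 6]
SUB     : [6, -9]
ADD     : [-3]
PUSH -6 : [-3, -6]
MUL     : [18]
DUP     : [18, 18]
OVER    : [18, 18, 18]
OVER    : [18, 18, 18, 18]
ROT     : [18, 18, 18, 18]
SUB     : [18, 18, 0]
GT      : [18, 1]
MUL     : [18]
NEG     : [-18]

-18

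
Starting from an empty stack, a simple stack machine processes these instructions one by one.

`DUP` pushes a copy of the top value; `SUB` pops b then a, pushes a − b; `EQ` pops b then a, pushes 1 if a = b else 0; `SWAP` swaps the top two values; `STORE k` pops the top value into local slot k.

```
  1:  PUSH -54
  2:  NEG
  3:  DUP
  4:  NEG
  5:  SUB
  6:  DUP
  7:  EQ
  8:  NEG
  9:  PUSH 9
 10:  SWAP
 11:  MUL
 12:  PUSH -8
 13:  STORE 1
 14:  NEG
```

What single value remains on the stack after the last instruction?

PUSH -54 → -54
NEG      → 54
DUP      → 54 54
NEG      → 54 -54
SUB      → 108
DUP      → 108 108
EQ       → 1
NEG      → -1
PUSH 9   → -1 9
SWAP     → 9 -1
MUL      → -9
PUSH -8  → -9 -8
STORE 1  → -9
NEG      → 9

9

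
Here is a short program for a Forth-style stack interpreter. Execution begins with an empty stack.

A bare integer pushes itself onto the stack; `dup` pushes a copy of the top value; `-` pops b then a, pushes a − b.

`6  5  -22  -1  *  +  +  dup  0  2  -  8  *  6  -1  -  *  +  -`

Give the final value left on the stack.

6   : [6]
5   : [6, 5]
-22 : [6, 5, -22]
-1  : [6, 5, -22, -1]
*   : [6, 5, 22]
+   : [6, 27]
+   : [33]
dup : [33, 33]
0   : [33, 33, 0]
2   : [33, 33, 0, 2]
-   : [33, 33, -2]
8   : [33, 33, -2, 8]
*   : [33, 33, -16]
6   : [33, 33, -16, 6]
-1  : [33, 33, -16, 6, -1]
-   : [33, 33, -16, 7]
*   : [33, 33, -112]
+   : [33, -79]
-   : [112]

112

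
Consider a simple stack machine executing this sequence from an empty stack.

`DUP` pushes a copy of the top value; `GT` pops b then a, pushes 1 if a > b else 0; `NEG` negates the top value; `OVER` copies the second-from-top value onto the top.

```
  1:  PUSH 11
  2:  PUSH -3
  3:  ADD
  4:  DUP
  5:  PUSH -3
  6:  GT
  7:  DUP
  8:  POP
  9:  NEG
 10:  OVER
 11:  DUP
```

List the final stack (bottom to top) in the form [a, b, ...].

[8, -1, 8, 8]

PUSH 11 -> [11]
PUSH -3 -> [11, -3]
ADD     -> [8]
DUP     -> [8, 8]
PUSH -3 -> [8, 8, -3]
GT      -> [8, 1]
DUP     -> [8, 1, 1]
POP     -> [8, 1]
NEG     -> [8, -1]
OVER    -> [8, -1, 8]
DUP     -> [8, -1, 8, 8]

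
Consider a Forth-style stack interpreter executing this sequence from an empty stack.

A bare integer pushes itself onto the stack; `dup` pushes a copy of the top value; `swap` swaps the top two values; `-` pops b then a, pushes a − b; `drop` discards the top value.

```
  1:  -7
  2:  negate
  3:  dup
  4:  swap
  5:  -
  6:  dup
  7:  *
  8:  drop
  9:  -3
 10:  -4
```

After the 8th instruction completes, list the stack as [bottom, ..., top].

[]

-7      -7
negate  7
dup     7 7
swap    7 7
-       0
dup     0 0
*       0
drop    (empty)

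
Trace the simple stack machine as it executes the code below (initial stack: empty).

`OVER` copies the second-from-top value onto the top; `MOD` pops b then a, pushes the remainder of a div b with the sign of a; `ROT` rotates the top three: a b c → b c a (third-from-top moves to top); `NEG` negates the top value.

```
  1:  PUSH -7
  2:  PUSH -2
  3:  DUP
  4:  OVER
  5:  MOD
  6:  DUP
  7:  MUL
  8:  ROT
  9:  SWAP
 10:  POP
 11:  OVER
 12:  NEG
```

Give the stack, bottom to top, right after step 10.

[-2, -7]

PUSH -7 -> [-7]
PUSH -2 -> [-7, -2]
DUP     -> [-7, -2, -2]
OVER    -> [-7, -2, -2, -2]
MOD     -> [-7, -2, 0]
DUP     -> [-7, -2, 0, 0]
MUL     -> [-7, -2, 0]
ROT     -> [-2, 0, -7]
SWAP    -> [-2, -7, 0]
POP     -> [-2, -7]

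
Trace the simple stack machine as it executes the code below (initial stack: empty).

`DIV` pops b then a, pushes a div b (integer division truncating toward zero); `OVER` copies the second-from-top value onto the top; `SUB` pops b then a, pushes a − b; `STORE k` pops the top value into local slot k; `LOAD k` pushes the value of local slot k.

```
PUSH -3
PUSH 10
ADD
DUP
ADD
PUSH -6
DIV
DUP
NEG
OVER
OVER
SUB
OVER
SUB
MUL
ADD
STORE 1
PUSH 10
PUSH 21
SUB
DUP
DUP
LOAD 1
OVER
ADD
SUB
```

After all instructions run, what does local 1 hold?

-14

PUSH -3  [-3]
PUSH 10  [-3, 10]
ADD      [7]
DUP      [7, 7]
ADD      [14]
PUSH -6  [14, -6]
DIV      [-2]
DUP      [-2, -2]
NEG      [-2, 2]
OVER     [-2, 2, -2]
OVER     [-2, 2, -2, 2]
SUB      [-2, 2, -4]
OVER     [-2, 2, -4, 2]
SUB      [-2, 2, -6]
MUL      [-2, -12]
ADD      [-14]
STORE 1  []
PUSH 10  [10]
PUSH 21  [10, 21]
SUB      [-11]
DUP      [-11, -11]
DUP      [-11, -11, -11]
LOAD 1   [-11, -11, -11, -14]
OVER     [-11, -11, -11, -14, -11]
ADD      [-11, -11, -11, -25]
SUB      [-11, -11, 14]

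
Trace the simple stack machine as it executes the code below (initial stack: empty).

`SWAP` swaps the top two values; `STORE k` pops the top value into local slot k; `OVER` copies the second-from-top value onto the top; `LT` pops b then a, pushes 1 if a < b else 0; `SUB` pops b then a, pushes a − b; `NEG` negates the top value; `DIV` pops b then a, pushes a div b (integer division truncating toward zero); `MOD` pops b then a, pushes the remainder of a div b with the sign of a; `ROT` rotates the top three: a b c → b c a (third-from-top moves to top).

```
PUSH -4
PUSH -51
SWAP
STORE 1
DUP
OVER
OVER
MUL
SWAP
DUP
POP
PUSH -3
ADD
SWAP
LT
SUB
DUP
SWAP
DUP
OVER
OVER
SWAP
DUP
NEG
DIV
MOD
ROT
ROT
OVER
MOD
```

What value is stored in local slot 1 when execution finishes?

-4

PUSH -4   [-4]
PUSH -51  [-4, -51]
SWAP      [-51, -4]
STORE 1   [-51]
DUP       [-51, -51]
OVER      [-51, -51, -51]
OVER      [-51, -51, -51, -51]
MUL       [-51, -51, 2601]
SWAP      [-51, 2601, -51]
DUP       [-51, 2601, -51, -51]
POP       [-51, 2601, -51]
PUSH -3   [-51, 2601, -51, -3]
ADD       [-51, 2601, -54]
SWAP      [-51, -54, 2601]
LT        [-51, 1]
SUB       [-52]
DUP       [-52, -52]
SWAP      [-52, -52]
DUP       [-52, -52, -52]
OVER      [-52, -52, -52, -52]
OVER      [-52, -52, -52, -52, -52]
SWAP      [-52, -52, -52, -52, -52]
DUP       [-52, -52, -52, -52, -52, -52]
NEG       [-52, -52, -52, -52, -52, 52]
DIV       [-52, -52, -52, -52, -1]
MOD       [-52, -52, -52, 0]
ROT       [-52, -52, 0, -52]
ROT       [-52, 0, -52, -52]
OVER      [-52, 0, -52, -52, -52]
MOD       [-52, 0, -52, 0]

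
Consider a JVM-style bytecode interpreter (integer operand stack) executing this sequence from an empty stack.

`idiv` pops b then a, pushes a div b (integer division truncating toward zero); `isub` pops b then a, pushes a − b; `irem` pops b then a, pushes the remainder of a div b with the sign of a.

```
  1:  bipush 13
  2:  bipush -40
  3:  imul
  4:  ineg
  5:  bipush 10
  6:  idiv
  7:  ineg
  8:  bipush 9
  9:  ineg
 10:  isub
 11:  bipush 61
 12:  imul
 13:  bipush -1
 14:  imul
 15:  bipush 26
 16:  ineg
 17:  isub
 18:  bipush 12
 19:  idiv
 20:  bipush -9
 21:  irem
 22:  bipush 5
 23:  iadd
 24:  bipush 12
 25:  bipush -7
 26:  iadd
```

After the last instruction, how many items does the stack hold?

bipush 13  -> [13]
bipush -40 -> [13, -40]
imul       -> [-520]
ineg       -> [520]
bipush 10  -> [520, 10]
idiv       -> [52]
ineg       -> [-52]
bipush 9   -> [-52, 9]
ineg       -> [-52, -9]
isub       -> [-43]
bipush 61  -> [-43, 61]
imul       -> [-2623]
bipush -1  -> [-2623, -1]
imul       -> [2623]
bipush 26  -> [2623, 26]
ineg       -> [2623, -26]
isub       -> [2649]
bipush 12  -> [2649, 12]
idiv       -> [220]
bipush -9  -> [220, -9]
irem       -> [4]
bipush 5   -> [4, 5]
iadd       -> [9]
bipush 12  -> [9, 12]
bipush -7  -> [9, 12, -7]
iadd       -> [9, 5]

2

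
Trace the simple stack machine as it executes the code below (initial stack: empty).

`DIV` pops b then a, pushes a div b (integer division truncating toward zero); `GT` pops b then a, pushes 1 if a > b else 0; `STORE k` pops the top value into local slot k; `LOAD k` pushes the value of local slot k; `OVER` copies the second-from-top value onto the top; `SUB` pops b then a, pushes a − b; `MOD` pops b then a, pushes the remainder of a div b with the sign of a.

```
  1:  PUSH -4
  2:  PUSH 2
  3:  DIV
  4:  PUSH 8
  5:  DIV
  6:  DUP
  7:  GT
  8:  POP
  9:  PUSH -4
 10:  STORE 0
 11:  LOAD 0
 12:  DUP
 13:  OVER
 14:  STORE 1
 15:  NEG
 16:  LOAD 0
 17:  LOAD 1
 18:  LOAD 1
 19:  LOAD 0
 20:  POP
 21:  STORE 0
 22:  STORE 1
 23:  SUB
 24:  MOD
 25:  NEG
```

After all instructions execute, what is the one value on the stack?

PUSH -4 : -4
PUSH 2  : -4 2
DIV     : -2
PUSH 8  : -2 8
DIV     : 0
DUP     : 0 0
GT      : 0
POP     : (empty)
PUSH -4 : -4
STORE 0 : (empty)
LOAD 0  : -4
DUP     : -4 -4
OVER    : -4 -4 -4
STORE 1 : -4 -4
NEG     : -4 4
LOAD 0  : -4 4 -4
LOAD 1  : -4 4 -4 -4
LOAD 1  : -4 4 -4 -4 -4
LOAD 0  : -4 4 -4 -4 -4 -4
POP     : -4 4 -4 -4 -4
STORE 0 : -4 4 -4 -4
STORE 1 : -4 4 -4
SUB     : -4 8
MOD     : -4
NEG     : 4

4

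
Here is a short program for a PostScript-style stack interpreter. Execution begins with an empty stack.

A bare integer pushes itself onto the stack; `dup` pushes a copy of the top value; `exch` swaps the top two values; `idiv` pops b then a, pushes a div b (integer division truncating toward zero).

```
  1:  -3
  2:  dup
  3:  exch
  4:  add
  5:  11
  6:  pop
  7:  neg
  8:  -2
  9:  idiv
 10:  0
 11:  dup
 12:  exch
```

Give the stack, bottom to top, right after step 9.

-3   -> [-3]
dup  -> [-3, -3]
exch -> [-3, -3]
add  -> [-6]
11   -> [-6, 11]
pop  -> [-6]
neg  -> [6]
-2   -> [6, -2]
idiv -> [-3]

[-3]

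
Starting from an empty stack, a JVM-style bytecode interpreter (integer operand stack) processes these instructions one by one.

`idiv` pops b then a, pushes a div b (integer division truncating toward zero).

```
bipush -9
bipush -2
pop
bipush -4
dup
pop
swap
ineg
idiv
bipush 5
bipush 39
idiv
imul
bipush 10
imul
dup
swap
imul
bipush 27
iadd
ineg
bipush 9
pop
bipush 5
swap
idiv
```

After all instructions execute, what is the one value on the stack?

bipush -9 -> -9
bipush -2 -> -9 -2
pop       -> -9
bipush -4 -> -9 -4
dup       -> -9 -4 -4
pop       -> -9 -4
swap      -> -4 -9
ineg      -> -4 9
idiv      -> 0
bipush 5  -> 0 5
bipush 39 -> 0 5 39
idiv      -> 0 0
imul      -> 0
bipush 10 -> 0 10
imul      -> 0
dup       -> 0 0
swap      -> 0 0
imul      -> 0
bipush 27 -> 0 27
iadd      -> 27
ineg      -> -27
bipush 9  -> -27 9
pop       -> -27
bipush 5  -> -27 5
swap      -> 5 -27
idiv      -> 0

0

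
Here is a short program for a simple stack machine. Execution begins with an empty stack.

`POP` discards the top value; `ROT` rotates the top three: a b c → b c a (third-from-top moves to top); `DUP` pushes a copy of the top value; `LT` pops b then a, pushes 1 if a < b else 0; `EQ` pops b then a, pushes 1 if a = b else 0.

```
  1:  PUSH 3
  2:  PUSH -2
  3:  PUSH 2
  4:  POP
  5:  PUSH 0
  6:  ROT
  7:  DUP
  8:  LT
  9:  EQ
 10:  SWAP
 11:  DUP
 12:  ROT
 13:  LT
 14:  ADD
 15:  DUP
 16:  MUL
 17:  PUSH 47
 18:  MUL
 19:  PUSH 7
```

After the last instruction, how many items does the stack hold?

2

PUSH 3  : [3]
PUSH -2 : [3, -2]
PUSH 2  : [3, -2, 2]
POP     : [3, -2]
PUSH 0  : [3, -2, 0]
ROT     : [-2, 0, 3]
DUP     : [-2, 0, 3, 3]
LT      : [-2, 0, 0]
EQ      : [-2, 1]
SWAP    : [1, -2]
DUP     : [1, -2, -2]
ROT     : [-2, -2, 1]
LT      : [-2, 1]
ADD     : [-1]
DUP     : [-1, -1]
MUL     : [1]
PUSH 47 : [1, 47]
MUL     : [47]
PUSH 7  : [47, 7]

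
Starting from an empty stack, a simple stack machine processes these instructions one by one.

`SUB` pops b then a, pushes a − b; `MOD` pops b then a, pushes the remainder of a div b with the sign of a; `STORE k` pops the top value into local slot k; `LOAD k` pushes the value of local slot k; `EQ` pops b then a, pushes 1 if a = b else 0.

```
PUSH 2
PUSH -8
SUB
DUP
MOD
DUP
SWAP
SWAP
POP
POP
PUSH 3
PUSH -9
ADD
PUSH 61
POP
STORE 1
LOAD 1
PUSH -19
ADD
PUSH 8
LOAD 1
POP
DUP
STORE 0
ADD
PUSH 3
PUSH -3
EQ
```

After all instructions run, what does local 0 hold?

8

PUSH 2   → [2]
PUSH -8  → [2, -8]
SUB      → [10]
DUP      → [10, 10]
MOD      → [0]
DUP      → [0, 0]
SWAP     → [0, 0]
SWAP     → [0, 0]
POP      → [0]
POP      → []
PUSH 3   → [3]
PUSH -9  → [3, -9]
ADD      → [-6]
PUSH 61  → [-6, 61]
POP      → [-6]
STORE 1  → []
LOAD 1   → [-6]
PUSH -19 → [-6, -19]
ADD      → [-25]
PUSH 8   → [-25, 8]
LOAD 1   → [-25, 8, -6]
POP      → [-25, 8]
DUP      → [-25, 8, 8]
STORE 0  → [-25, 8]
ADD      → [-17]
PUSH 3   → [-17, 3]
PUSH -3  → [-17, 3, -3]
EQ       → [-17, 0]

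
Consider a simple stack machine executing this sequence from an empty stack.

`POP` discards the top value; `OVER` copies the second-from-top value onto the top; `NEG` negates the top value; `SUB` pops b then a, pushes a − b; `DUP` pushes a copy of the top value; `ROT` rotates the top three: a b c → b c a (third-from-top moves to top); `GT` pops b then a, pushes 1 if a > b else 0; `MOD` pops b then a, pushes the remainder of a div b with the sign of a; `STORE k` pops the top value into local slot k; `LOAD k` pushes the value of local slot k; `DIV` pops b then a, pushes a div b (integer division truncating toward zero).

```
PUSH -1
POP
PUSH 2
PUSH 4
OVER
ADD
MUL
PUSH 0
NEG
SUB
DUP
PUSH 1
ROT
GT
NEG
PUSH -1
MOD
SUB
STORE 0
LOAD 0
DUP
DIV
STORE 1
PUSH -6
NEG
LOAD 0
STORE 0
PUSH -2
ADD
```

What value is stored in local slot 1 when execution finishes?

PUSH -1 : -1
POP     : (empty)
PUSH 2  : 2
PUSH 4  : 2 4
OVER    : 2 4 2
ADD     : 2 6
MUL     : 12
PUSH 0  : 12 0
NEG     : 12 0
SUB     : 12
DUP     : 12 12
PUSH 1  : 12 12 1
ROT     : 12 1 12
GT      : 12 0
NEG     : 12 0
PUSH -1 : 12 0 -1
MOD     : 12 0
SUB     : 12
STORE 0 : (empty)
LOAD 0  : 12
DUP     : 12 12
DIV     : 1
STORE 1 : (empty)
PUSH -6 : -6
NEG     : 6
LOAD 0  : 6 12
STORE 0 : 6
PUSH -2 : 6 -2
ADD     : 4

1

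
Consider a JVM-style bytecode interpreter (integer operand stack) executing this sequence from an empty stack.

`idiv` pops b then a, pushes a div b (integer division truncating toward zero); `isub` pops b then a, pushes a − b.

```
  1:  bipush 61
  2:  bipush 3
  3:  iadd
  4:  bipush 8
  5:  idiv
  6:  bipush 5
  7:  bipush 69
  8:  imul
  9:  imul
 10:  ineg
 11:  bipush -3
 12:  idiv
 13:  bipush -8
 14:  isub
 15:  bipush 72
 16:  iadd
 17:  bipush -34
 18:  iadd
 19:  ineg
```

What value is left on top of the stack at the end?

bipush 61  : [61]
bipush 3   : [61, 3]
iadd       : [64]
bipush 8   : [64, 8]
idiv       : [8]
bipush 5   : [8, 5]
bipush 69  : [8, 5, 69]
imul       : [8, 345]
imul       : [2760]
ineg       : [-2760]
bipush -3  : [-2760, -3]
idiv       : [920]
bipush -8  : [920, -8]
isub       : [928]
bipush 72  : [928, 72]
iadd       : [1000]
bipush -34 : [1000, -34]
iadd       : [966]
ineg       : [-966]

-966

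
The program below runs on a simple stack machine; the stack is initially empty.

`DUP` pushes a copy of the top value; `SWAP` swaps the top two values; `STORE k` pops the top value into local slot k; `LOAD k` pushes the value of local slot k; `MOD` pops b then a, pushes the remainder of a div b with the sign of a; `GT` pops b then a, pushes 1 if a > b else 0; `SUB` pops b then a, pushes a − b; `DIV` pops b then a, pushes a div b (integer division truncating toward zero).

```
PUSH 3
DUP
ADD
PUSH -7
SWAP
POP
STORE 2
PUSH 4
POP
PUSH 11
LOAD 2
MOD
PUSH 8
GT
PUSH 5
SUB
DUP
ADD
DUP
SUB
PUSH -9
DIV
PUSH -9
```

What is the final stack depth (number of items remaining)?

2

PUSH 3  : [3]
DUP     : [3, 3]
ADD     : [6]
PUSH -7 : [6, -7]
SWAP    : [-7, 6]
POP     : [-7]
STORE 2 : []
PUSH 4  : [4]
POP     : []
PUSH 11 : [11]
LOAD 2  : [11, -7]
MOD     : [4]
PUSH 8  : [4, 8]
GT      : [0]
PUSH 5  : [0, 5]
SUB     : [-5]
DUP     : [-5, -5]
ADD     : [-10]
DUP     : [-10, -10]
SUB     : [0]
PUSH -9 : [0, -9]
DIV     : [0]
PUSH -9 : [0, -9]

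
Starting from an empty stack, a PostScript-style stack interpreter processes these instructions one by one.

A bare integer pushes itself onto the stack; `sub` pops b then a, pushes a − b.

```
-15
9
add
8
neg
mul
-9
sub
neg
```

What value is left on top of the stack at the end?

-57

-15 -> [-15]
9   -> [-15, 9]
add -> [-6]
8   -> [-6, 8]
neg -> [-6, -8]
mul -> [48]
-9  -> [48, -9]
sub -> [57]
neg -> [-57]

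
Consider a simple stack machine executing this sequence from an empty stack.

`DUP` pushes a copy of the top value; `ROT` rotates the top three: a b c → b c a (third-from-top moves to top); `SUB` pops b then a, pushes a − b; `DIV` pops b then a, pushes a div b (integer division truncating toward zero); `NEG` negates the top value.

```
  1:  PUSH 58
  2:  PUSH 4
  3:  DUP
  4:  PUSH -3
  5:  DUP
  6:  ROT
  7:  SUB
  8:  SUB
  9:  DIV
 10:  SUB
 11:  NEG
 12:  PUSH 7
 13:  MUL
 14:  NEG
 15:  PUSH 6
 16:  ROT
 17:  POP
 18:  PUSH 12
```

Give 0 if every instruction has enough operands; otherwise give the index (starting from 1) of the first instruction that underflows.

16

PUSH 58 → 58
PUSH 4  → 58 4
DUP     → 58 4 4
PUSH -3 → 58 4 4 -3
DUP     → 58 4 4 -3 -3
ROT     → 58 4 -3 -3 4
SUB     → 58 4 -3 -7
SUB     → 58 4 4
DIV     → 58 1
SUB     → 57
NEG     → -57
PUSH 7  → -57 7
MUL     → -399
NEG     → 399
PUSH 6  → 399 6
ROT  — needs 3 operands, stack has 2 → underflow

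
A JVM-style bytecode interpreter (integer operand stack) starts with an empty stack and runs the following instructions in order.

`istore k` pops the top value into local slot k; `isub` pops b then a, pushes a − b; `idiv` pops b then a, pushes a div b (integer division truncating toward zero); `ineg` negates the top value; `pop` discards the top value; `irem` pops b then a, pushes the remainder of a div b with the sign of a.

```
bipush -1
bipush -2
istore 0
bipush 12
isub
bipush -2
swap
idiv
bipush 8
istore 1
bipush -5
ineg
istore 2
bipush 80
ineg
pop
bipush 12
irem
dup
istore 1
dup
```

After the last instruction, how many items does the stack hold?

bipush -1 -> [-1]
bipush -2 -> [-1, -2]
istore 0  -> [-1]
bipush 12 -> [-1, 12]
isub      -> [-13]
bipush -2 -> [-13, -2]
swap      -> [-2, -13]
idiv      -> [0]
bipush 8  -> [0, 8]
istore 1  -> [0]
bipush -5 -> [0, -5]
ineg      -> [0, 5]
istore 2  -> [0]
bipush 80 -> [0, 80]
ineg      -> [0, -80]
pop       -> [0]
bipush 12 -> [0, 12]
irem      -> [0]
dup       -> [0, 0]
istore 1  -> [0]
dup       -> [0, 0]

2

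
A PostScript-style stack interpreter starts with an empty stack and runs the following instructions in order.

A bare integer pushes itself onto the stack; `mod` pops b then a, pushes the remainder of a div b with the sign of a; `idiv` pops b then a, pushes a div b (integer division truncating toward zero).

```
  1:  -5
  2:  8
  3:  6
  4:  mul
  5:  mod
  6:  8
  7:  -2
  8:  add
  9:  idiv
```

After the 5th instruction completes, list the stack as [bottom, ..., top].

-5  : [-5]
8   : [-5, 8]
6   : [-5, 8, 6]
mul : [-5, 48]
mod : [-5]

[-5]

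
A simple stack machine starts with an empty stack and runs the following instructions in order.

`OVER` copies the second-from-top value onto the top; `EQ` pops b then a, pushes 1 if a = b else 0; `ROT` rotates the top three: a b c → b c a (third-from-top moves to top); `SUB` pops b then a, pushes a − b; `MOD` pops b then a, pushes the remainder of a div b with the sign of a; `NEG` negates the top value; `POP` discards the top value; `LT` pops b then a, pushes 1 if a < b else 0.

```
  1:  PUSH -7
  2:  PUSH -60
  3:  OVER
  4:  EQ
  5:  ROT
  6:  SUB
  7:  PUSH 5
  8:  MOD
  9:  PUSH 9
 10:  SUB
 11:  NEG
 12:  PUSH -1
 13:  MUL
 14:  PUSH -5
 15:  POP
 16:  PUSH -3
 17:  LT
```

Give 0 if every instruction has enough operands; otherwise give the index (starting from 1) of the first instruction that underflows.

5

PUSH -7   -7
PUSH -60  -7 -60
OVER      -7 -60 -7
EQ        -7 0
ROT  — needs 3 operands, stack has 2 → underflow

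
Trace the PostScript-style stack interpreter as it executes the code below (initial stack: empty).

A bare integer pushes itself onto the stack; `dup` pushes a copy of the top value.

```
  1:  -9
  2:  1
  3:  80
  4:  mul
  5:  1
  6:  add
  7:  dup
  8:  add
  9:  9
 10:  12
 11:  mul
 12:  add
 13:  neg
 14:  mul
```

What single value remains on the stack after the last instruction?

2430

-9  : -9
1   : -9 1
80  : -9 1 80
mul : -9 80
1   : -9 80 1
add : -9 81
dup : -9 81 81
add : -9 162
9   : -9 162 9
12  : -9 162 9 12
mul : -9 162 108
add : -9 270
neg : -9 -270
mul : 2430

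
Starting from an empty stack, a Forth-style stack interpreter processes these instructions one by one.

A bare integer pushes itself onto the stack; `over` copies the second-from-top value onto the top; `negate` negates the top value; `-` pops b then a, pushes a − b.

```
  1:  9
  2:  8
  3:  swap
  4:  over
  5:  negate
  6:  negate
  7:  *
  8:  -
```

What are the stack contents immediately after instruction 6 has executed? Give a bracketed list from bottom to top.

[8, 9, 8]

9      → 9
8      → 9 8
swap   → 8 9
over   → 8 9 8
negate → 8 9 -8
negate → 8 9 8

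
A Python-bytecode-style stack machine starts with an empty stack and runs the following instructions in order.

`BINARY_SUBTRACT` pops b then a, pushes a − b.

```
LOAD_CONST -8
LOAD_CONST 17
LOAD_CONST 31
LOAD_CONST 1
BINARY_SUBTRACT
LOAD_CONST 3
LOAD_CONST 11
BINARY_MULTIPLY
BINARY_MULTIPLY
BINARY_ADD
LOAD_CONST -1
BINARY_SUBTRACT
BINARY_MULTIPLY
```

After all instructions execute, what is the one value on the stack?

LOAD_CONST -8   -> -8
LOAD_CONST 17   -> -8 17
LOAD_CONST 31   -> -8 17 31
LOAD_CONST 1    -> -8 17 31 1
BINARY_SUBTRACT -> -8 17 30
LOAD_CONST 3    -> -8 17 30 3
LOAD_CONST 11   -> -8 17 30 3 11
BINARY_MULTIPLY -> -8 17 30 33
BINARY_MULTIPLY -> -8 17 990
BINARY_ADD      -> -8 1007
LOAD_CONST -1   -> -8 1007 -1
BINARY_SUBTRACT -> -8 1008
BINARY_MULTIPLY -> -8064

-8064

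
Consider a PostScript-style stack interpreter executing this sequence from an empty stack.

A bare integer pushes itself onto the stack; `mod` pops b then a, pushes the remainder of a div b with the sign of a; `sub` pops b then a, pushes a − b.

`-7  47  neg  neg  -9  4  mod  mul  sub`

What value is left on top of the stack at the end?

-7   -7
47   -7 47
neg  -7 -47
neg  -7 47
-9   -7 47 -9
4    -7 47 -9 4
mod  -7 47 -1
mul  -7 -47
sub  40

40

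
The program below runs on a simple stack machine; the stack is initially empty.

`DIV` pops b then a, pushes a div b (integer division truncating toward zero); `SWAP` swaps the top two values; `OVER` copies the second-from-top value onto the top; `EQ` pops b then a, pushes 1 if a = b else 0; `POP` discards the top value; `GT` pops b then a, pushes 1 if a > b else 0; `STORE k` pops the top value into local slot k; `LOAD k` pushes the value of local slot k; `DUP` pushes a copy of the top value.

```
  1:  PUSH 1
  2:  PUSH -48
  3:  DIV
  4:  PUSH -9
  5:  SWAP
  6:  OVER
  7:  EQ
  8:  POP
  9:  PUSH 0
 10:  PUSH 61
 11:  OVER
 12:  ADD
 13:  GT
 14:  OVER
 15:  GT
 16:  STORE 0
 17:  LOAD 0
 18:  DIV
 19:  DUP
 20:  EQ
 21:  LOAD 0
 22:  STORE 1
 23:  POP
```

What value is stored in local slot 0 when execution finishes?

PUSH 1   : [1]
PUSH -48 : [1, -48]
DIV      : [0]
PUSH -9  : [0, -9]
SWAP     : [-9, 0]
OVER     : [-9, 0, -9]
EQ       : [-9, 0]
POP      : [-9]
PUSH 0   : [-9, 0]
PUSH 61  : [-9, 0, 61]
OVER     : [-9, 0, 61, 0]
ADD      : [-9, 0, 61]
GT       : [-9, 0]
OVER     : [-9, 0, -9]
GT       : [-9, 1]
STORE 0  : [-9]
LOAD 0   : [-9, 1]
DIV      : [-9]
DUP      : [-9, -9]
EQ       : [1]
LOAD 0   : [1, 1]
STORE 1  : [1]
POP      : []

1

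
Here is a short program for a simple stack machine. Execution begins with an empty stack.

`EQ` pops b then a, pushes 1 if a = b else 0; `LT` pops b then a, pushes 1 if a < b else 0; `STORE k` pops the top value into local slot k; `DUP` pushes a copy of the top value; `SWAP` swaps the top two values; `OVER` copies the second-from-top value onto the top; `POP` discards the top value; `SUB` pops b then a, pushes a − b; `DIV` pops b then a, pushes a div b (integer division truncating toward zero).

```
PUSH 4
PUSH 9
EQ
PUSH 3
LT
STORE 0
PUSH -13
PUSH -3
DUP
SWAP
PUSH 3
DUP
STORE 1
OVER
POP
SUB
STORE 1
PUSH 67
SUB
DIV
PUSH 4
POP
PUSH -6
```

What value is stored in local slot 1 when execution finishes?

-6

PUSH 4   → [4]
PUSH 9   → [4, 9]
EQ       → [0]
PUSH 3   → [0, 3]
LT       → [1]
STORE 0  → []
PUSH -13 → [-13]
PUSH -3  → [-13, -3]
DUP      → [-13, -3, -3]
SWAP     → [-13, -3, -3]
PUSH 3   → [-13, -3, -3, 3]
DUP      → [-13, -3, -3, 3, 3]
STORE 1  → [-13, -3, -3, 3]
OVER     → [-13, -3, -3, 3, -3]
POP      → [-13, -3, -3, 3]
SUB      → [-13, -3, -6]
STORE 1  → [-13, -3]
PUSH 67  → [-13, -3, 67]
SUB      → [-13, -70]
DIV      → [0]
PUSH 4   → [0, 4]
POP      → [0]
PUSH -6  → [0, -6]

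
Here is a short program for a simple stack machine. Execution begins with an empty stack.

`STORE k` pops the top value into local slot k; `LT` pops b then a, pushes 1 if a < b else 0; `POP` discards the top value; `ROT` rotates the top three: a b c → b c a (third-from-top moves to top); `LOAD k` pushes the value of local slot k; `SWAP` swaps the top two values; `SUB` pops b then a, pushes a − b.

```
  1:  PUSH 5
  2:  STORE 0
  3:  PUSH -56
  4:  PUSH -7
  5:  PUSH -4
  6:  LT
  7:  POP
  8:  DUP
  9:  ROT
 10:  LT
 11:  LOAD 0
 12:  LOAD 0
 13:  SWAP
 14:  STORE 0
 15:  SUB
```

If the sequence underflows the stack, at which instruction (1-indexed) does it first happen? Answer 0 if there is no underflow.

PUSH 5   : [5]
STORE 0  : []
PUSH -56 : [-56]
PUSH -7  : [-56, -7]
PUSH -4  : [-56, -7, -4]
LT       : [-56, 1]
POP      : [-56]
DUP      : [-56, -56]
ROT  — needs 3 operands, stack has 2 → underflow

9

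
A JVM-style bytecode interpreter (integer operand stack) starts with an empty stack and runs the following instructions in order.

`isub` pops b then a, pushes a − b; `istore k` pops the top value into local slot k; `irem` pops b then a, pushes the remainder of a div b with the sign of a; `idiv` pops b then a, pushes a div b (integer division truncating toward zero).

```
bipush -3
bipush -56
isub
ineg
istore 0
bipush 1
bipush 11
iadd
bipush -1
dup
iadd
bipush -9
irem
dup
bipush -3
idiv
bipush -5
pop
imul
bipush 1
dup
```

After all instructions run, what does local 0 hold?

bipush -3  -> -3
bipush -56 -> -3 -56
isub       -> 53
ineg       -> -53
istore 0   -> (empty)
bipush 1   -> 1
bipush 11  -> 1 11
iadd       -> 12
bipush -1  -> 12 -1
dup        -> 12 -1 -1
iadd       -> 12 -2
bipush -9  -> 12 -2 -9
irem       -> 12 -2
dup        -> 12 -2 -2
bipush -3  -> 12 -2 -2 -3
idiv       -> 12 -2 0
bipush -5  -> 12 -2 0 -5
pop        -> 12 -2 0
imul       -> 12 0
bipush 1   -> 12 0 1
dup        -> 12 0 1 1

-53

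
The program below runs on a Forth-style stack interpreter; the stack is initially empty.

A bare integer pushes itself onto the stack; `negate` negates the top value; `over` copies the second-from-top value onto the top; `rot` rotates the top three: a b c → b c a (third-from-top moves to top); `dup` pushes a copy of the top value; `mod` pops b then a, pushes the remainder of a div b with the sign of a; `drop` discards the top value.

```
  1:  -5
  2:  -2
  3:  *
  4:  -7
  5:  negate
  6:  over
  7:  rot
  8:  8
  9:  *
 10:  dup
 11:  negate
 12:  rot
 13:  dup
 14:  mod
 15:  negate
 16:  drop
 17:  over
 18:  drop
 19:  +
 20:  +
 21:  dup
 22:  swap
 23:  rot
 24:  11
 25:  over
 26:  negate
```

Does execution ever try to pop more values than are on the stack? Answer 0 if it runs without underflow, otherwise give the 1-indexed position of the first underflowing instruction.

23

-5     -> -5
-2     -> -5 -2
*      -> 10
-7     -> 10 -7
negate -> 10 7
over   -> 10 7 10
rot    -> 7 10 10
8      -> 7 10 10 8
*      -> 7 10 80
dup    -> 7 10 80 80
negate -> 7 10 80 -80
rot    -> 7 80 -80 10
dup    -> 7 80 -80 10 10
mod    -> 7 80 -80 0
negate -> 7 80 -80 0
drop   -> 7 80 -80
over   -> 7 80 -80 80
drop   -> 7 80 -80
+      -> 7 0
+      -> 7
dup    -> 7 7
swap   -> 7 7
rot  — needs 3 operands, stack has 2 → underflow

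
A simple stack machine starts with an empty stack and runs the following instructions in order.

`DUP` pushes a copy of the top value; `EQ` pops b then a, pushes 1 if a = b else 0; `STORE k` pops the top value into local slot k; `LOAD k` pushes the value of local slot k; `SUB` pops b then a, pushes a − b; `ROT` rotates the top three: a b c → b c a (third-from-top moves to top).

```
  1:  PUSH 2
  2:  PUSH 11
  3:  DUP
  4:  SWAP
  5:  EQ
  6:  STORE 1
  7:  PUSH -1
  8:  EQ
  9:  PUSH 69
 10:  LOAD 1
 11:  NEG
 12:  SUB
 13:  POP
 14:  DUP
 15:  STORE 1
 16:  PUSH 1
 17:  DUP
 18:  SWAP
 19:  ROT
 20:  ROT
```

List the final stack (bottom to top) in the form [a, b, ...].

PUSH 2   2
PUSH 11  2 11
DUP      2 11 11
SWAP     2 11 11
EQ       2 1
STORE 1  2
PUSH -1  2 -1
EQ       0
PUSH 69  0 69
LOAD 1   0 69 1
NEG      0 69 -1
SUB      0 70
POP      0
DUP      0 0
STORE 1  0
PUSH 1   0 1
DUP      0 1 1
SWAP     0 1 1
ROT      1 1 0
ROT      1 0 1

[1, 0, 1]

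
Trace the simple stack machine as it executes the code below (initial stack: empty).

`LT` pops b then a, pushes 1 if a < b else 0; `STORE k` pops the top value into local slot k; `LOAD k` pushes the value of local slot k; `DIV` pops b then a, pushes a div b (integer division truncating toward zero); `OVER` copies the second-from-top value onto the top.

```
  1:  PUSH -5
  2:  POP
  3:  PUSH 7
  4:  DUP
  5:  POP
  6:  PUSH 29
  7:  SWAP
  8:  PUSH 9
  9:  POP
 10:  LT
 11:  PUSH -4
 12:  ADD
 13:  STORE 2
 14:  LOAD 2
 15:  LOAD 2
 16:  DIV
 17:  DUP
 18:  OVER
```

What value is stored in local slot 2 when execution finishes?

-4

PUSH -5 : -5
POP     : (empty)
PUSH 7  : 7
DUP     : 7 7
POP     : 7
PUSH 29 : 7 29
SWAP    : 29 7
PUSH 9  : 29 7 9
POP     : 29 7
LT      : 0
PUSH -4 : 0 -4
ADD     : -4
STORE 2 : (empty)
LOAD 2  : -4
LOAD 2  : -4 -4
DIV     : 1
DUP     : 1 1
OVER    : 1 1 1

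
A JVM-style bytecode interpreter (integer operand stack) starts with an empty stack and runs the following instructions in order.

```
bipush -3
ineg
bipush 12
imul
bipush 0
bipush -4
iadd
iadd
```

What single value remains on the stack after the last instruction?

bipush -3 → -3
ineg      → 3
bipush 12 → 3 12
imul      → 36
bipush 0  → 36 0
bipush -4 → 36 0 -4
iadd      → 36 -4
iadd      → 32

32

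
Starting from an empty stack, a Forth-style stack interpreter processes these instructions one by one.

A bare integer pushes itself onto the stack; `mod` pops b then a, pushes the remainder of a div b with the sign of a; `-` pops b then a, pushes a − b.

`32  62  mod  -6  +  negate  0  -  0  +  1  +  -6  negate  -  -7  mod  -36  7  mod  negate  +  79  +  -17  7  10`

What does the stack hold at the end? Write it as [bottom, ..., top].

32     : 32
62     : 32 62
mod    : 32
-6     : 32 -6
+      : 26
negate : -26
0      : -26 0
-      : -26
0      : -26 0
+      : -26
1      : -26 1
+      : -25
-6     : -25 -6
negate : -25 6
-      : -31
-7     : -31 -7
mod    : -3
-36    : -3 -36
7      : -3 -36 7
mod    : -3 -1
negate : -3 1
+      : -2
79     : -2 79
+      : 77
-17    : 77 -17
7      : 77 -17 7
10     : 77 -17 7 10

[77, -17, 7, 10]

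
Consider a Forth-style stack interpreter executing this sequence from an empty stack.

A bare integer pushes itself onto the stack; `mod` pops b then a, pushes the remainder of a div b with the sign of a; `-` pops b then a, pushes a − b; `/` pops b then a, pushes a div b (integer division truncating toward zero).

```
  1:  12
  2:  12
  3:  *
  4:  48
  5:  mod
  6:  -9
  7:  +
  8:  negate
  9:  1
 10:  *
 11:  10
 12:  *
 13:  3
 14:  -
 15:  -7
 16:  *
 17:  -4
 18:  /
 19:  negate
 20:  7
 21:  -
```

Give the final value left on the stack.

-159

12     : 12
12     : 12 12
*      : 144
48     : 144 48
mod    : 0
-9     : 0 -9
+      : -9
negate : 9
1      : 9 1
*      : 9
10     : 9 10
*      : 90
3      : 90 3
-      : 87
-7     : 87 -7
*      : -609
-4     : -609 -4
/      : 152
negate : -152
7      : -152 7
-      : -159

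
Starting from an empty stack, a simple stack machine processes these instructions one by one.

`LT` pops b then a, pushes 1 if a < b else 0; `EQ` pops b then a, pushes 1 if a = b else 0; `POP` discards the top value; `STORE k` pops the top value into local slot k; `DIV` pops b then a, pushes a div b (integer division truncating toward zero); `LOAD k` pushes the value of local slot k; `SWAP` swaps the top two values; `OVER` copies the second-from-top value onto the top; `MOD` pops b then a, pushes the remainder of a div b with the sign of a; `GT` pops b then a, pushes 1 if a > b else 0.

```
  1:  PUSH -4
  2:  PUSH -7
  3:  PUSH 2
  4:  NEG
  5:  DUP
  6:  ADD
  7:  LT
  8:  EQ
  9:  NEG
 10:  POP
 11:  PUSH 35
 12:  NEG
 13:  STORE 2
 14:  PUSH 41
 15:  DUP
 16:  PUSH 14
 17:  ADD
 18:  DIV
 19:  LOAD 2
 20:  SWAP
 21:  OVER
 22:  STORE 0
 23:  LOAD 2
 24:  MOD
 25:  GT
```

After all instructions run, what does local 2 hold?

PUSH -4 -> -4
PUSH -7 -> -4 -7
PUSH 2  -> -4 -7 2
NEG     -> -4 -7 -2
DUP     -> -4 -7 -2 -2
ADD     -> -4 -7 -4
LT      -> -4 1
EQ      -> 0
NEG     -> 0
POP     -> (empty)
PUSH 35 -> 35
NEG     -> -35
STORE 2 -> (empty)
PUSH 41 -> 41
DUP     -> 41 41
PUSH 14 -> 41 41 14
ADD     -> 41 55
DIV     -> 0
LOAD 2  -> 0 -35
SWAP    -> -35 0
OVER    -> -35 0 -35
STORE 0 -> -35 0
LOAD 2  -> -35 0 -35
MOD     -> -35 0
GT      -> 0

-35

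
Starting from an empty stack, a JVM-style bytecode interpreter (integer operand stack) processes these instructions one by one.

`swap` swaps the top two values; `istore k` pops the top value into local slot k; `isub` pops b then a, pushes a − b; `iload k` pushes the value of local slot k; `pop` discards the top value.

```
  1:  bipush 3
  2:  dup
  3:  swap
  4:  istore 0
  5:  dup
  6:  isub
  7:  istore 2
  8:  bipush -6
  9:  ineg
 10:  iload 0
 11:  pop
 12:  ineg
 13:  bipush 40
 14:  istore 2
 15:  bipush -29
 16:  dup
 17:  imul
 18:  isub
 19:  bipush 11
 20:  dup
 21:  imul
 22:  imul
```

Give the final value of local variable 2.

bipush 3   → 3
dup        → 3 3
swap       → 3 3
istore 0   → 3
dup        → 3 3
isub       → 0
istore 2   → (empty)
bipush -6  → -6
ineg       → 6
iload 0    → 6 3
pop        → 6
ineg       → -6
bipush 40  → -6 40
istore 2   → -6
bipush -29 → -6 -29
dup        → -6 -29 -29
imul       → -6 841
isub       → -847
bipush 11  → -847 11
dup        → -847 11 11
imul       → -847 121
imul       → -102487

40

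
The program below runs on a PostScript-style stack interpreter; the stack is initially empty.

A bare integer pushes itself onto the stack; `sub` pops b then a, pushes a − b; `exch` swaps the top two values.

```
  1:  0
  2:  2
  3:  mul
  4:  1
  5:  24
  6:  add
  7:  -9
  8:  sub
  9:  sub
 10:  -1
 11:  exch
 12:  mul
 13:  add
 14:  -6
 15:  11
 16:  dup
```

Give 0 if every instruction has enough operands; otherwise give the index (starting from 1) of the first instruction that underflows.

0     [0]
2     [0, 2]
mul   [0]
1     [0, 1]
24    [0, 1, 24]
add   [0, 25]
-9    [0, 25, -9]
sub   [0, 34]
sub   [-34]
-1    [-34, -1]
exch  [-1, -34]
mul   [34]
add  — needs 2 operands, stack has 1 → underflow

13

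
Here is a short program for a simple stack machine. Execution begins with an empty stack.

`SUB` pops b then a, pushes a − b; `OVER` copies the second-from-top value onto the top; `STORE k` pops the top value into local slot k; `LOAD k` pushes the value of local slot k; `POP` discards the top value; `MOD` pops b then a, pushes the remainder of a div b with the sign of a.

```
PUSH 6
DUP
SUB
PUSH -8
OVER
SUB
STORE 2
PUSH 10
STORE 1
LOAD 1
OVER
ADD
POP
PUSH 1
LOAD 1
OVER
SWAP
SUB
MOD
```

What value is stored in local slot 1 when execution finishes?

10

PUSH 6  -> [6]
DUP     -> [6, 6]
SUB     -> [0]
PUSH -8 -> [0, -8]
OVER    -> [0, -8, 0]
SUB     -> [0, -8]
STORE 2 -> [0]
PUSH 10 -> [0, 10]
STORE 1 -> [0]
LOAD 1  -> [0, 10]
OVER    -> [0, 10, 0]
ADD     -> [0, 10]
POP     -> [0]
PUSH 1  -> [0, 1]
LOAD 1  -> [0, 1, 10]
OVER    -> [0, 1, 10, 1]
SWAP    -> [0, 1, 1, 10]
SUB     -> [0, 1, -9]
MOD     -> [0, 1]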